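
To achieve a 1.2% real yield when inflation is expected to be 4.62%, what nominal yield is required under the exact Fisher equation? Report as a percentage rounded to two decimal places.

5.88%

(1 + i) = (1 + r)(1 + π) = 1.01200 × 1.04620 = 1.0587544
i = 1.0587544 − 1, so the required nominal rate is 5.88%.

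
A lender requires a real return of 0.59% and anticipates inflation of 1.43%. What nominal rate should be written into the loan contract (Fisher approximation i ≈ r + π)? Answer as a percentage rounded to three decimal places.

i ≈ r + π = 0.59% + 1.43% = 2.020%.

2.020%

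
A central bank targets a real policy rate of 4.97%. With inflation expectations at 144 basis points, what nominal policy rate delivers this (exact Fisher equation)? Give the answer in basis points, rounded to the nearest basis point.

(1 + i) = (1 + r)(1 + π) = 1.04970 × 1.01440 = 1.06481568
i = 1.06481568 − 1, so the required nominal rate is 648 basis points.

648 basis points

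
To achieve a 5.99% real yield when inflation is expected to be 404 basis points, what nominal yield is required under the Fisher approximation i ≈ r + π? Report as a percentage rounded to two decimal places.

i ≈ r + π = 5.99% + 4.04% = 10.03%.

10.03%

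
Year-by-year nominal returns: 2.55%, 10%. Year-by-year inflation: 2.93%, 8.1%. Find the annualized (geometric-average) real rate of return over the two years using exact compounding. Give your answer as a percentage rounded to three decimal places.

Nominal growth factor = 1.0255 × 1.1000 = 1.12805000
Price-level growth factor = 1.0293 × 1.0810 = 1.11267330
Real growth factor = 1.12805000 / 1.11267330 = 1.01381960
Annualized real rate = 1.01381960^(1/2) − 1 = 0.6886% → 0.689%.

0.689%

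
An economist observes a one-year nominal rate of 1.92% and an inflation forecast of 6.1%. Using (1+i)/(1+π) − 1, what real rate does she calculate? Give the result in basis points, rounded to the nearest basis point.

-394 basis points

By the Fisher identity, 1 + r = (1 + i)/(1 + π).
1 + r = 1.01920 / 1.06100 = 0.960603
r = 0.960603 − 1 = -3.9397%, i.e. -394 basis points.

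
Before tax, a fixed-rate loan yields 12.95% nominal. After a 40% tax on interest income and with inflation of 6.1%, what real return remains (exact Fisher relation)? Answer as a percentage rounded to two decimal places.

1.57%

After-tax nominal return = 12.95% × (1 − 0.4) = 7.7700%.
1 + r = 1.07770 / 1.06100 = 1.015740
After-tax real rate = 1.015740 − 1 → 1.57%.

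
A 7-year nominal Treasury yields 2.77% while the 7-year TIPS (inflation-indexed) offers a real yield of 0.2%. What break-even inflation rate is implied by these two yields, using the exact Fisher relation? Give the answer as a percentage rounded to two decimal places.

2.56%

(1 + π) = (1 + i)/(1 + r) = 1.02770 / 1.00200 = 1.025649
Break-even inflation = 1.025649 − 1 → 2.56%.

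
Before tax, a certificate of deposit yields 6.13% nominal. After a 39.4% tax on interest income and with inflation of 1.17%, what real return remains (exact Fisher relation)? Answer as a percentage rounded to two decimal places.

2.52%

After-tax nominal return = 6.13% × (1 − 0.394) = 3.71478%.
1 + r = 1.0371478 / 1.01170 = 1.025154
After-tax real rate = 1.025154 − 1 → 2.52%.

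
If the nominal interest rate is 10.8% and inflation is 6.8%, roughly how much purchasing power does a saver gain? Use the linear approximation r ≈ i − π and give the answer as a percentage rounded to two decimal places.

4.00%

r ≈ i − π = 10.8% − 6.8% = 4.00%.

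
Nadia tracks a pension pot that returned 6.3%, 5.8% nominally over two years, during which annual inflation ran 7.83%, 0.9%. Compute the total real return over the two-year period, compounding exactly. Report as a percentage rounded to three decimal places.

3.368%

Nominal growth factor = 1.0630 × 1.0580 = 1.1246540
Price-level growth factor = 1.0783 × 1.0090 = 1.0880047
Real growth factor = 1.1246540 / 1.0880047 = 1.0336849
Total real return = 1.0336849 − 1 → 3.368%.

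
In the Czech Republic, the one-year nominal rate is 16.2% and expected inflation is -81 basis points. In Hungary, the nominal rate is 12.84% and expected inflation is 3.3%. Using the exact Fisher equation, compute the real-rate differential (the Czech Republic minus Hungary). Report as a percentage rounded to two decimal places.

The Czech Republic: (1 + 0.1620)/(1 − 0.0081) − 1 = 17.1489%
Hungary: (1 + 0.1284)/(1 + 0.0330) − 1 = 9.2352%
Differential = 17.1489% − 9.2352% = 7.9137% → 7.91%.

7.91%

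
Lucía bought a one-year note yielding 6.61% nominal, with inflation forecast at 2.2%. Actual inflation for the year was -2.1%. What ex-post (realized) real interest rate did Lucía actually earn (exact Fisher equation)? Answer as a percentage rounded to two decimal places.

Ex-post: (1 + 0.0661)/(1 − 0.0210) − 1 = 8.8968%
So the realized real rate is 8.90%.

8.90%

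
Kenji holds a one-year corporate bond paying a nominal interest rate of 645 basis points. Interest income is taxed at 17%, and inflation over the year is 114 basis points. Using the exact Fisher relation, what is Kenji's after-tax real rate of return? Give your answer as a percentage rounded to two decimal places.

4.17%

After-tax nominal return = 6.45% × (1 − 0.17) = 5.3535%.
1 + r = 1.053535 / 1.01140 = 1.041660
After-tax real rate = 1.041660 − 1 → 4.17%.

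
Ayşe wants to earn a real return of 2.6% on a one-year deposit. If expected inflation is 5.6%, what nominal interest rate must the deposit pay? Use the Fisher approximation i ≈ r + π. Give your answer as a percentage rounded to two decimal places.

i ≈ r + π = 2.6% + 5.6% = 8.20%.

8.20%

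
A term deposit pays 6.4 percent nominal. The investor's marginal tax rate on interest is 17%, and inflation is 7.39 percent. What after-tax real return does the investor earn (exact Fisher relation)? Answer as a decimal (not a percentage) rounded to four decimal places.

-0.0194

After-tax nominal return = 6.4% × (1 − 0.17) = 5.3120%.
1 + r = 1.05312 / 1.07390 = 0.98064997
After-tax real rate = 0.98064997 − 1 → -0.0194.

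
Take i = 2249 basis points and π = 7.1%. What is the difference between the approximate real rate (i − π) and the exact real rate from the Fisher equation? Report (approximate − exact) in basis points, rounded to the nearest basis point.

102 basis points

Approximate: r ≈ 22.490% − 7.100% = 15.3900%
Exact: (1 + 0.2249)/(1 + 0.0710) − 1 = 14.3697%
Error = 15.3900% − 14.3697% = 1.0203% → 102 basis points.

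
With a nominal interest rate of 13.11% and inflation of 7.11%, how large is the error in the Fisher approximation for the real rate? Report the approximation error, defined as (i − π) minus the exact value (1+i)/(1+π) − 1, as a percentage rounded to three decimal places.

0.398%

Approximate: r ≈ 13.110% − 7.110% = 6.0000%
Exact: (1 + 0.1311)/(1 + 0.0711) − 1 = 5.6017%
Error = 6.0000% − 5.6017% = 0.3983% → 0.398%.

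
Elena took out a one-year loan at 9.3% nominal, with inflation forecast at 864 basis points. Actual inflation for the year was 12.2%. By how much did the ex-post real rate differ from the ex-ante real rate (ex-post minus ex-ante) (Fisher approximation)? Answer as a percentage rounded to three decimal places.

-3.560%

Ex-ante: 9.3% − 8.64% = 0.660%
Ex-post: 9.3% − 12.2% = -2.900%
Difference (ex-post − ex-ante) = -3.5600% → -3.560%.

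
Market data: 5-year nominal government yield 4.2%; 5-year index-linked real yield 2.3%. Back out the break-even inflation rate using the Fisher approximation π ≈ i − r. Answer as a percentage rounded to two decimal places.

1.90%

π ≈ i − r = 4.2% − 2.3% → 1.90%.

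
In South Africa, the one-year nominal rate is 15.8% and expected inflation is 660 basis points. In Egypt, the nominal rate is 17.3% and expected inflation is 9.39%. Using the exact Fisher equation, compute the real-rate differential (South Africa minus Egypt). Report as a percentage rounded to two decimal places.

South Africa: (1 + 0.1580)/(1 + 0.0660) − 1 = 8.6304%
Egypt: (1 + 0.1730)/(1 + 0.0939) − 1 = 7.2310%
Differential = 8.6304% − 7.2310% = 1.3994% → 1.40%.

1.40%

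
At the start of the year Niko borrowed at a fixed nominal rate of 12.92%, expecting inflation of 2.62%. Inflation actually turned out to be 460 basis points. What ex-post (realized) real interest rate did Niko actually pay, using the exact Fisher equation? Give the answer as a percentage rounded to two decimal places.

Ex-post: (1 + 0.1292)/(1 + 0.0460) − 1 = 7.9541%
So the realized real rate is 7.95%.

7.95%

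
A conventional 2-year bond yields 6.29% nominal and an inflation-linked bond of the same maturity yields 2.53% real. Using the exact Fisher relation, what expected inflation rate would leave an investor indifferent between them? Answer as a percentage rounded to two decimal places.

(1 + π) = (1 + i)/(1 + r) = 1.06290 / 1.02530 = 1.036672
Break-even inflation = 1.036672 − 1 → 3.67%.

3.67%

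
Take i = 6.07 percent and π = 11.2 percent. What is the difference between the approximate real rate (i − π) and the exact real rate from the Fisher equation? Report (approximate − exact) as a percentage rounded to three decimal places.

Approximate: r ≈ 6.070% − 11.200% = -5.1300%
Exact: (1 + 0.0607)/(1 + 0.1120) − 1 = -4.6133%
Error = -5.1300% − (-4.6133%) = -0.5167% → -0.517%.

-0.517%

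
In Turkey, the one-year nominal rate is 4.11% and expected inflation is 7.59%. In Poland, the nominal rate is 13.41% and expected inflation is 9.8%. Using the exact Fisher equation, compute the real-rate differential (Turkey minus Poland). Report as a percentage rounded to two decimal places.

-6.52%

Turkey: (1 + 0.0411)/(1 + 0.0759) − 1 = -3.2345%
Poland: (1 + 0.1341)/(1 + 0.0980) − 1 = 3.2878%
Differential = -3.2345% − 3.2878% = -6.5223% → -6.52%.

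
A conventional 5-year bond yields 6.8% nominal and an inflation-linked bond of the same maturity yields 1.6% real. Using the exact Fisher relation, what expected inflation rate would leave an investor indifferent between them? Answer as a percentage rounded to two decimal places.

(1 + π) = (1 + i)/(1 + r) = 1.06800 / 1.01600 = 1.051181
Break-even inflation = 1.051181 − 1 → 5.12%.

5.12%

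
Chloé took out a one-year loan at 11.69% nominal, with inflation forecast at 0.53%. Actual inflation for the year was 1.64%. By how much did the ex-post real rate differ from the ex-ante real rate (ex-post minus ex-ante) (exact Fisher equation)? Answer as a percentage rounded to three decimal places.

Ex-ante: (1 + 0.1169)/(1 + 0.0053) − 1 = 11.1012%
Ex-post: (1 + 0.1169)/(1 + 0.0164) − 1 = 9.8878%
Difference (ex-post − ex-ante) = -1.2133% → -1.213%.

-1.213%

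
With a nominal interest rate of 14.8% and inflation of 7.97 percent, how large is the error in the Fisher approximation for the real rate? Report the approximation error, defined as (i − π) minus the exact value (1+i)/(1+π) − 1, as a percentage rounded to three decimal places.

0.504%

Approximate: r ≈ 14.800% − 7.970% = 6.8300%
Exact: (1 + 0.1480)/(1 + 0.0797) − 1 = 6.3258%
Error = 6.8300% − 6.3258% = 0.5042% → 0.504%.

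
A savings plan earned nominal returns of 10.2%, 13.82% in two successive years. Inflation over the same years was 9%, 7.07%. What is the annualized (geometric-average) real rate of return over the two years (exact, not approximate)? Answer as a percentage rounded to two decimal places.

3.67%

Nominal growth factor = 1.1020 × 1.1382 = 1.25429640
Price-level growth factor = 1.0900 × 1.0707 = 1.16706300
Real growth factor = 1.25429640 / 1.16706300 = 1.07474609
Annualized real rate = 1.07474609^(1/2) − 1 = 3.6700% → 3.67%.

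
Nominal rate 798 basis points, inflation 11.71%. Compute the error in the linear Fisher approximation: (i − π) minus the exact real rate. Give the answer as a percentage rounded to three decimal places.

Approximate: r ≈ 7.980% − 11.710% = -3.7300%
Exact: (1 + 0.0798)/(1 + 0.1171) − 1 = -3.3390%
Error = -3.7300% − (-3.3390%) = -0.3910% → -0.391%.

-0.391%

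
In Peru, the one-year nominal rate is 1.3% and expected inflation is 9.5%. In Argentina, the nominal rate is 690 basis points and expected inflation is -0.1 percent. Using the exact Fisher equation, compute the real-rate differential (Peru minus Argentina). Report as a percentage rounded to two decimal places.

-14.50%

Peru: (1 + 0.0130)/(1 + 0.0950) − 1 = -7.4886%
Argentina: (1 + 0.0690)/(1 − 0.0010) − 1 = 7.0070%
Differential = -7.4886% − 7.0070% = -14.4956% → -14.50%.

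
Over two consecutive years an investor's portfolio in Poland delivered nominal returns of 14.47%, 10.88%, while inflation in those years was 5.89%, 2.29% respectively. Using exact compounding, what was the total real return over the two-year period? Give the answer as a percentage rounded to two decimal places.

17.18%

Compound the nominal returns: 1.1447 × 1.1088 = 1.269243.
Compound inflation: 1.0589 × 1.0229 = 1.083149.
Deflate: 1.269243 / 1.083149 = 1.171809.
Total real return = 1.171809 − 1 → 17.18%.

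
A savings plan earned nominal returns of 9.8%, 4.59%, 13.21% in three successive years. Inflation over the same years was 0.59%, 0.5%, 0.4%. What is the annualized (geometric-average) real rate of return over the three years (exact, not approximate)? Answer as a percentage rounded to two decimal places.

8.60%

Compound the nominal returns: 1.0980 × 1.0459 × 1.1321 = 1.30010160.
Compound inflation: 1.0059 × 1.0050 × 1.0040 = 1.01497322.
Deflate: 1.30010160 / 1.01497322 = 1.28092208.
Annualized real rate = 1.28092208^(1/3) − 1 = 8.6028% → 8.60%.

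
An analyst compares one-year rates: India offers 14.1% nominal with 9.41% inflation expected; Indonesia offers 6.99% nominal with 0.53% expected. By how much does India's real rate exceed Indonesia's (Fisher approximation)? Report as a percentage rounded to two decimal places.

-1.77%

India: 14.1% − 9.41% = 4.690%
Indonesia: 6.99% − 0.53% = 6.460%
Differential = -1.770% → -1.77%.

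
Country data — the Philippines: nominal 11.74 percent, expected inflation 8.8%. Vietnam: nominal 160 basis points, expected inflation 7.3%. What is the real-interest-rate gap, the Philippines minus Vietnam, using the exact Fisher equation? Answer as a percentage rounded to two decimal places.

The Philippines: (1 + 0.1174)/(1 + 0.0880) − 1 = 2.7022%
Vietnam: (1 + 0.0160)/(1 + 0.0730) − 1 = -5.3122%
Differential = 2.7022% − (-5.3122%) = 8.0144% → 8.01%.

8.01%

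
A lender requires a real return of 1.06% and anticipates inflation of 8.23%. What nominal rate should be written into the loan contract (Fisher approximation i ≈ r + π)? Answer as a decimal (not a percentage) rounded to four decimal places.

i ≈ r + π = 1.06% + 8.23% = 0.0929.

0.0929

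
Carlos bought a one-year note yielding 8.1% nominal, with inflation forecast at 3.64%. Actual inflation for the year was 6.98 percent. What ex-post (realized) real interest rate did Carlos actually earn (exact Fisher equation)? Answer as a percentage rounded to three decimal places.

1.047%

Ex-post: (1 + 0.0810)/(1 + 0.0698) − 1 = 1.0469%
So the realized real rate is 1.047%.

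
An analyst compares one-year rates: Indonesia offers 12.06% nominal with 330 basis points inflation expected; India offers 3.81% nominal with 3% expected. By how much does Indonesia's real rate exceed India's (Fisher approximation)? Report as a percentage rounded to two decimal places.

7.95%

Indonesia: 12.06% − 3.3% = 8.760%
India: 3.81% − 3% = 0.810%
Differential = 7.950% → 7.95%.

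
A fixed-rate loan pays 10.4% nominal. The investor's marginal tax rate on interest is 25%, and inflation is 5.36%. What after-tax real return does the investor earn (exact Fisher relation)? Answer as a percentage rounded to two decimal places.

After-tax nominal return = 10.4% × (1 − 0.25) = 7.8000%.
1 + r = 1.07800 / 1.05360 = 1.023159
After-tax real rate = 1.023159 − 1 → 2.32%.

2.32%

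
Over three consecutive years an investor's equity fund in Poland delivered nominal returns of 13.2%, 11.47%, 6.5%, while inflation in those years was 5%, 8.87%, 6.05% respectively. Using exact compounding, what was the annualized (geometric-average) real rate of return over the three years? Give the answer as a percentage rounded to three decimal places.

Nominal growth factor = 1.1320 × 1.1147 × 1.0650 = 1.34386003
Price-level growth factor = 1.0500 × 1.0887 × 1.0605 = 1.21229467
Real growth factor = 1.34386003 / 1.21229467 = 1.10852589
Annualized real rate = 1.10852589^(1/3) − 1 = 3.4940% → 3.494%.

3.494%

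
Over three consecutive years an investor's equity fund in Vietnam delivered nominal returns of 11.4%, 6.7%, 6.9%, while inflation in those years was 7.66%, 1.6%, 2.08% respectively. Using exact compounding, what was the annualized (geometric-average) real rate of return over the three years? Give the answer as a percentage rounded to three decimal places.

Nominal growth factor = 1.1140 × 1.0670 × 1.0690 = 1.27065402
Price-level growth factor = 1.0766 × 1.0160 × 1.0208 = 1.11657717
Real growth factor = 1.27065402 / 1.11657717 = 1.13799033
Annualized real rate = 1.13799033^(1/3) − 1 = 4.4030% → 4.403%.

4.403%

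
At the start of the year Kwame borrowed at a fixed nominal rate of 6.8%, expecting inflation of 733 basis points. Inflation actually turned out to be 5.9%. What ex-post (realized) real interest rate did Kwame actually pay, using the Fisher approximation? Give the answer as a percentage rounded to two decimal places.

Ex-post: 6.8% − 5.9% = 0.900%
So the realized real rate is 0.90%.

0.90%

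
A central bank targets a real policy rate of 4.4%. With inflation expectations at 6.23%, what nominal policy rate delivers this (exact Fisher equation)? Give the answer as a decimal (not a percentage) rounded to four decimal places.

0.1090

(1 + i) = (1 + r)(1 + π) = 1.04400 × 1.06230 = 1.1090412
i = 1.1090412 − 1, so the required nominal rate is 0.1090.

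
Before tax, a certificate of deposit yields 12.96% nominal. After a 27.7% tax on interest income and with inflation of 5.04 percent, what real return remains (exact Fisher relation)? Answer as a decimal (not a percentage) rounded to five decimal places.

After-tax nominal return = 12.96% × (1 − 0.277) = 9.37008%.
1 + r = 1.0937008 / 1.05040 = 1.041223
After-tax real rate = 1.041223 − 1 → 0.04122.

0.04122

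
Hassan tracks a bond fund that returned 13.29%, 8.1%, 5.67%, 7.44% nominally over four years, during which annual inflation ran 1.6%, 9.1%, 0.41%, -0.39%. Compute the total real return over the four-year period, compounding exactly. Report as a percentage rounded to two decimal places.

Nominal growth factor = 1.1329 × 1.0810 × 1.0567 × 1.0744 = 1.390385
Price-level growth factor = 1.0160 × 1.0910 × 1.0041 × 0.9961 = 1.108660
Real growth factor = 1.390385 / 1.108660 = 1.254113
Total real return = 1.254113 − 1 → 25.41%.

25.41%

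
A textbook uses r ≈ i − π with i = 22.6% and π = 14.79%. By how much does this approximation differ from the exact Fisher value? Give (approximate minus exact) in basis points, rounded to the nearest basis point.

Approximate: r ≈ 22.600% − 14.790% = 7.8100%
Exact: (1 + 0.2260)/(1 + 0.1479) − 1 = 6.8037%
Error = 7.8100% − 6.8037% = 1.0063% → 101 basis points.

101 basis points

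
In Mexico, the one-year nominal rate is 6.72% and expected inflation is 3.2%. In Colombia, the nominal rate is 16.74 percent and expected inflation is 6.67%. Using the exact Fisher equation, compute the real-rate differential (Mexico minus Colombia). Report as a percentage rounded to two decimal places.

-6.03%

Mexico: (1 + 0.0672)/(1 + 0.0320) − 1 = 3.4109%
Colombia: (1 + 0.1674)/(1 + 0.0667) − 1 = 9.4403%
Differential = 3.4109% − 9.4403% = -6.0295% → -6.03%.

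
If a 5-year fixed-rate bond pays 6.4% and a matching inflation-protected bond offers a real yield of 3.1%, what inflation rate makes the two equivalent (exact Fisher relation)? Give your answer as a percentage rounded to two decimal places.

3.20%

(1 + π) = (1 + i)/(1 + r) = 1.06400 / 1.03100 = 1.032008
Break-even inflation = 1.032008 − 1 → 3.20%.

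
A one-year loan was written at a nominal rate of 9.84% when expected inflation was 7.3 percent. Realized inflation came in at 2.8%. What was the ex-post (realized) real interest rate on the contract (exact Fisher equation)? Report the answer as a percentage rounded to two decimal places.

6.85%

Ex-post: (1 + 0.0984)/(1 + 0.0280) − 1 = 6.8482%
So the realized real rate is 6.85%.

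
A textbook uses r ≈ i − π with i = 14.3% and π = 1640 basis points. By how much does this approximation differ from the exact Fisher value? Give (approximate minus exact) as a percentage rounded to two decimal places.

-0.30%

Approximate: r ≈ 14.300% − 16.400% = -2.1000%
Exact: (1 + 0.1430)/(1 + 0.1640) − 1 = -1.8041%
Error = -2.1000% − (-1.8041%) = -0.2959% → -0.30%.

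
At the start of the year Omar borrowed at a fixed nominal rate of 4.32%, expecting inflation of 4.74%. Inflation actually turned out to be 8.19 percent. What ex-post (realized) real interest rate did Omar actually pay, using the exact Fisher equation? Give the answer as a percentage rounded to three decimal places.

-3.577%

Ex-post: (1 + 0.0432)/(1 + 0.0819) − 1 = -3.5770%
So the realized real rate is -3.577%.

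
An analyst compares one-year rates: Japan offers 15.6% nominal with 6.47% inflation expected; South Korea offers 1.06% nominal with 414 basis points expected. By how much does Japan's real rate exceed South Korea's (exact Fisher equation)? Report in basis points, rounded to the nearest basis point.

Japan: (1 + 0.1560)/(1 + 0.0647) − 1 = 8.5752%
South Korea: (1 + 0.0106)/(1 + 0.0414) − 1 = -2.9576%
Differential = 8.5752% − (-2.9576%) = 11.5327% → 1153 basis points.

1153 basis points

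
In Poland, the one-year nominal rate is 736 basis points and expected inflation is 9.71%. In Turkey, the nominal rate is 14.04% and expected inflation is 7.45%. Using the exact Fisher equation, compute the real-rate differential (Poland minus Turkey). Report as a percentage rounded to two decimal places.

-8.28%

Poland: (1 + 0.0736)/(1 + 0.0971) − 1 = -2.1420%
Turkey: (1 + 0.1404)/(1 + 0.0745) − 1 = 6.1331%
Differential = -2.1420% − 6.1331% = -8.2751% → -8.28%.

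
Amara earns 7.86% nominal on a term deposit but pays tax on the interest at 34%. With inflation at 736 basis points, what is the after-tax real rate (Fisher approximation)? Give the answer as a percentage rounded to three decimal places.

-2.172%

After-tax nominal return = 7.86% × (1 − 0.34) = 5.1876%.
r ≈ 5.1876% − 7.36% → -2.172%.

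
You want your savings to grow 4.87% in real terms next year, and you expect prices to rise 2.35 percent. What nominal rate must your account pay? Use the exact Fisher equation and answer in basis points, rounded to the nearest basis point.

733 basis points

(1 + i) = (1 + r)(1 + π) = 1.04870 × 1.02350 = 1.07334445
i = 1.07334445 − 1, so the required nominal rate is 733 basis points.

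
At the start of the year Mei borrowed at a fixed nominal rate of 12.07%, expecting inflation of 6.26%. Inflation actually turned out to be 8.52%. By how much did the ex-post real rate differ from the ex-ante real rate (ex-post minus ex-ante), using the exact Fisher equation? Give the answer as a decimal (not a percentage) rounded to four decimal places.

Ex-ante: (1 + 0.1207)/(1 + 0.0626) − 1 = 5.4677%
Ex-post: (1 + 0.1207)/(1 + 0.0852) − 1 = 3.2713%
Difference (ex-post − ex-ante) = -2.1964% → -0.0220.

-0.0220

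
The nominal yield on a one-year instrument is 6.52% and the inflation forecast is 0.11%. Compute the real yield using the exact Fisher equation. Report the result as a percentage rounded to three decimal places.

By the Fisher relation, 1 + r = (1 + i)/(1 + π).
1 + r = 1.06520 / 1.00110 = 1.064030
r = 1.064030 − 1 = 6.4030%, i.e. 6.403%.

6.403%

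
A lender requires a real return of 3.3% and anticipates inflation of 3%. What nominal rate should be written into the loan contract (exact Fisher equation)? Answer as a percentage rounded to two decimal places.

(1 + i) = (1 + r)(1 + π) = 1.03300 × 1.03000 = 1.06399
i = 1.06399 − 1, so the required nominal rate is 6.40%.

6.40%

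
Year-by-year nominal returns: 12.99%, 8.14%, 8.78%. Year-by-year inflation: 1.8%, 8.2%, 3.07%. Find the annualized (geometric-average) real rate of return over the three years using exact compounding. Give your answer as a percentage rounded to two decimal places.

5.40%

Compound the nominal returns: 1.1299 × 1.0814 × 1.0878 = 1.32915438.
Compound inflation: 1.0180 × 1.0820 × 1.0307 = 1.13529131.
Deflate: 1.32915438 / 1.13529131 = 1.17076064.
Annualized real rate = 1.17076064^(1/3) − 1 = 5.3957% → 5.40%.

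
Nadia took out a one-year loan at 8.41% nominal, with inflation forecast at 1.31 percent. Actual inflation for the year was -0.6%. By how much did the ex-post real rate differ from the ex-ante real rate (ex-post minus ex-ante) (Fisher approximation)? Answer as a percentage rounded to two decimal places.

1.91%

Ex-ante: 8.41% − 1.31% = 7.100%
Ex-post: 8.41% − (-0.6%) = 9.010%
Difference (ex-post − ex-ante) = 1.9100% → 1.91%.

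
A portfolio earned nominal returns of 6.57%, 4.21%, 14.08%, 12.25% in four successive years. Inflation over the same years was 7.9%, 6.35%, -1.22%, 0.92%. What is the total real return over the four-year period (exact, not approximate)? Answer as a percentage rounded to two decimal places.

Compound the nominal returns: 1.0657 × 1.0421 × 1.1408 × 1.1225 = 1.422133.
Compound inflation: 1.0790 × 1.0635 × 0.9878 × 1.0092 = 1.143945.
Deflate: 1.422133 / 1.143945 = 1.243183.
Total real return = 1.243183 − 1 → 24.32%.

24.32%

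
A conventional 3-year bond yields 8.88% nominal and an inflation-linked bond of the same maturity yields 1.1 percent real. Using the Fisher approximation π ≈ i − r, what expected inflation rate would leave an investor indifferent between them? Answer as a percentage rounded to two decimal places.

π ≈ i − r = 8.88% − 1.1% → 7.78%.

7.78%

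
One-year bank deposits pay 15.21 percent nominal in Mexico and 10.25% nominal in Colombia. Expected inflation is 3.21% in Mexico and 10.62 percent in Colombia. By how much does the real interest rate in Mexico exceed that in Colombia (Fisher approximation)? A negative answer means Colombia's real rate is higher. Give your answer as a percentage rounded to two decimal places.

12.37%

Mexico: 15.21% − 3.21% = 12.000%
Colombia: 10.25% − 10.62% = -0.370%
Differential = 12.370% → 12.37%.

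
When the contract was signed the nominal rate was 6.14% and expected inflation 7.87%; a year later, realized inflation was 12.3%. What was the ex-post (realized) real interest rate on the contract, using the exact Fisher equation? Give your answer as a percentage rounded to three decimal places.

-5.485%

Ex-post: (1 + 0.0614)/(1 + 0.1230) − 1 = -5.4853%
So the realized real rate is -5.485%.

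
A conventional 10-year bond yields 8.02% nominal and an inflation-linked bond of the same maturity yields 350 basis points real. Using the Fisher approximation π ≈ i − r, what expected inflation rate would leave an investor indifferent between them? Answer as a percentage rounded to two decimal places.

4.52%

π ≈ i − r = 8.02% − 3.5% → 4.52%.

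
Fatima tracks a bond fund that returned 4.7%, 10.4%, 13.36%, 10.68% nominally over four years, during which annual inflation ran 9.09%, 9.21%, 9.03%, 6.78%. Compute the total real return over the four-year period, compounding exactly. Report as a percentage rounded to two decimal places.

4.56%

Compound the nominal returns: 1.0470 × 1.1040 × 1.1336 × 1.1068 = 1.450256.
Compound inflation: 1.0909 × 1.0921 × 1.0903 × 1.0678 = 1.387022.
Deflate: 1.450256 / 1.387022 = 1.045590.
Total real return = 1.045590 − 1 → 4.56%.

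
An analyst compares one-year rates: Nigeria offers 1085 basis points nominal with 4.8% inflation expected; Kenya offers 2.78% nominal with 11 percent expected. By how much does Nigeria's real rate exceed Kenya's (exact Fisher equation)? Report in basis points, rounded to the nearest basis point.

Nigeria: (1 + 0.1085)/(1 + 0.0480) − 1 = 5.7729%
Kenya: (1 + 0.0278)/(1 + 0.1100) − 1 = -7.4054%
Differential = 5.7729% − (-7.4054%) = 13.1783% → 1318 basis points.

1318 basis points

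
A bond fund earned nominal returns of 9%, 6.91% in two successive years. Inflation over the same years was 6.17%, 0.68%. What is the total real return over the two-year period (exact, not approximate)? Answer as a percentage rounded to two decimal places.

9.02%

Compound the nominal returns: 1.0900 × 1.0691 = 1.165319.
Compound inflation: 1.0617 × 1.0068 = 1.068920.
Deflate: 1.165319 / 1.068920 = 1.090184.
Total real return = 1.090184 − 1 → 9.02%.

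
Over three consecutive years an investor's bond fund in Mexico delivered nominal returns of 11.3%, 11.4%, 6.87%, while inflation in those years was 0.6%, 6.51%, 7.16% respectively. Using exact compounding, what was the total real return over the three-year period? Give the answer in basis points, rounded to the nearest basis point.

Compound the nominal returns: 1.1130 × 1.1140 × 1.0687 = 1.325062.
Compound inflation: 1.0060 × 1.0651 × 1.0716 = 1.148209.
Deflate: 1.325062 / 1.148209 = 1.154025.
Total real return = 1.154025 − 1 → 1540 basis points.

1540 basis points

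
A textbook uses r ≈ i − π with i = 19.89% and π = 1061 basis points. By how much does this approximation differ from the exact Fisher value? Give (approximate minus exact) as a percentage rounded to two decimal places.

0.89%

Approximate: r ≈ 19.890% − 10.610% = 9.2800%
Exact: (1 + 0.1989)/(1 + 0.1061) − 1 = 8.3898%
Error = 9.2800% − 8.3898% = 0.8902% → 0.89%.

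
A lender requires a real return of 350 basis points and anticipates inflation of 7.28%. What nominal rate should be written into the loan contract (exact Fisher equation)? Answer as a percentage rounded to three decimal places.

(1 + i) = (1 + r)(1 + π) = 1.03500 × 1.07280 = 1.110348
i = 1.110348 − 1, so the required nominal rate is 11.035%.

11.035%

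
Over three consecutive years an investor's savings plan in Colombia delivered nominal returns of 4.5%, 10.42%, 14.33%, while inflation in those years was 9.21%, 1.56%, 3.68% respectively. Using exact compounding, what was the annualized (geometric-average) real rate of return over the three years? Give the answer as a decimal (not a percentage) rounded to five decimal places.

0.04684

Compound the nominal returns: 1.0450 × 1.1042 × 1.1433 = 1.31924129.
Compound inflation: 1.0921 × 1.0156 × 1.0368 = 1.14995299.
Deflate: 1.31924129 / 1.14995299 = 1.14721324.
Annualized real rate = 1.14721324^(1/3) − 1 = 4.6843% → 0.04684.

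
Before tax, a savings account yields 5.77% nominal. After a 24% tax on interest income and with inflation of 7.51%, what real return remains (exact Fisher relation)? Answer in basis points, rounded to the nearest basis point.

-291 basis points

After-tax nominal return = 5.77% × (1 − 0.24) = 4.3852%.
1 + r = 1.043852 / 1.07510 = 0.970935
After-tax real rate = 0.970935 − 1 → -291 basis points.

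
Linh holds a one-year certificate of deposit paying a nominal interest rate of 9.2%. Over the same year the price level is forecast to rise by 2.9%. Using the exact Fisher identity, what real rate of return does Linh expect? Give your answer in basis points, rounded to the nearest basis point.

By the Fisher identity, 1 + r = (1 + i)/(1 + π).
1 + r = 1.09200 / 1.02900 = 1.061224
r = 1.061224 − 1 = 6.1224%, i.e. 612 basis points.

612 basis points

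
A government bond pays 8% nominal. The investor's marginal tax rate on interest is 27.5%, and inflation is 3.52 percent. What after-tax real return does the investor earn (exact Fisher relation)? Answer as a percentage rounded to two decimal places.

After-tax nominal return = 8% × (1 − 0.275) = 5.8000%.
1 + r = 1.05800 / 1.03520 = 1.022025
After-tax real rate = 1.022025 − 1 → 2.20%.

2.20%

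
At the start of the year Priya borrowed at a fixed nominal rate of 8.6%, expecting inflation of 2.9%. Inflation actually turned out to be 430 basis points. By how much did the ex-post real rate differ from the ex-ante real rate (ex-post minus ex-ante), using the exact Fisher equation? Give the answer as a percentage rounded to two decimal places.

Ex-ante: (1 + 0.0860)/(1 + 0.0290) − 1 = 5.5394%
Ex-post: (1 + 0.0860)/(1 + 0.0430) − 1 = 4.1227%
Difference (ex-post − ex-ante) = -1.4166% → -1.42%.

-1.42%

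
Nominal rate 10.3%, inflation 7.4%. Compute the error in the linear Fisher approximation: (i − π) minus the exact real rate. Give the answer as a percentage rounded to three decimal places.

Approximate: r ≈ 10.300% − 7.400% = 2.9000%
Exact: (1 + 0.1030)/(1 + 0.0740) − 1 = 2.7002%
Error = 2.9000% − 2.7002% = 0.1998% → 0.200%.

0.200%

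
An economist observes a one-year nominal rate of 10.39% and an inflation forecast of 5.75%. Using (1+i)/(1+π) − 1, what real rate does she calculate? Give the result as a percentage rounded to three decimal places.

By the Fisher identity, 1 + r = (1 + i)/(1 + π).
1 + r = 1.10390 / 1.05750 = 1.043877
r = 1.043877 − 1 = 4.3877%, i.e. 4.388%.

4.388%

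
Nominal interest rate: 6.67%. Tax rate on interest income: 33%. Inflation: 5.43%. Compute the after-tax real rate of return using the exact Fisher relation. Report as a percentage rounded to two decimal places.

-0.91%

After-tax nominal return = 6.67% × (1 − 0.33) = 4.4689%.
1 + r = 1.044689 / 1.05430 = 0.990884
After-tax real rate = 0.990884 − 1 → -0.91%.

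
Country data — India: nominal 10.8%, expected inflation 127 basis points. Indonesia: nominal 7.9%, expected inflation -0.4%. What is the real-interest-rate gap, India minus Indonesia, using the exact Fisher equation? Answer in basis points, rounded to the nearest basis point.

India: (1 + 0.1080)/(1 + 0.0127) − 1 = 9.4105%
Indonesia: (1 + 0.0790)/(1 − 0.0040) − 1 = 8.3333%
Differential = 9.4105% − 8.3333% = 1.0772% → 108 basis points.

108 basis points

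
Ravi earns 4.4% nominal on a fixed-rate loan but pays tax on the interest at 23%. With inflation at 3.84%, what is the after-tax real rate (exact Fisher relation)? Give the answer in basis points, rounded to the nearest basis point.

After-tax nominal return = 4.4% × (1 − 0.23) = 3.3880%.
1 + r = 1.03388 / 1.03840 = 0.995647
After-tax real rate = 0.995647 − 1 → -44 basis points.

-44 basis points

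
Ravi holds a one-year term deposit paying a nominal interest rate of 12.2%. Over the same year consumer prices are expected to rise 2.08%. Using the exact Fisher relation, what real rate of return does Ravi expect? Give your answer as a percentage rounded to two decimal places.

By the Fisher relation, 1 + r = (1 + i)/(1 + π).
1 + r = 1.12200 / 1.02080 = 1.099138
r = 1.099138 − 1 = 9.9138%, i.e. 9.91%.

9.91%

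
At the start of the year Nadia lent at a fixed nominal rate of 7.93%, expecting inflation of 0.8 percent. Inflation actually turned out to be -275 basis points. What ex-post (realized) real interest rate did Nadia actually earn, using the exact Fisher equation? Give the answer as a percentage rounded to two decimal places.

Ex-post: (1 + 0.0793)/(1 − 0.0275) − 1 = 10.9820%
So the realized real rate is 10.98%.

10.98%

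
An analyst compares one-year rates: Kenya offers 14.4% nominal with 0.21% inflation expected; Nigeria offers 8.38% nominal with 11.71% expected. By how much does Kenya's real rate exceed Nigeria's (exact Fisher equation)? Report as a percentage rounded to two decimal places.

17.14%

Kenya: (1 + 0.1440)/(1 + 0.0021) − 1 = 14.1603%
Nigeria: (1 + 0.0838)/(1 + 0.1171) − 1 = -2.9809%
Differential = 14.1603% − (-2.9809%) = 17.1412% → 17.14%.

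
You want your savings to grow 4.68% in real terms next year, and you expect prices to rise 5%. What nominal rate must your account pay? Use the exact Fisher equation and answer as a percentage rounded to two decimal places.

(1 + i) = (1 + r)(1 + π) = 1.04680 × 1.05000 = 1.09914
i = 1.09914 − 1, so the required nominal rate is 9.91%.

9.91%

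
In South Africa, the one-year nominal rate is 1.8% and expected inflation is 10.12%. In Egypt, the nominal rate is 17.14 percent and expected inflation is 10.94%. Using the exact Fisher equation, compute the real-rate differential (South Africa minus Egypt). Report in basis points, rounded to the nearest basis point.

South Africa: (1 + 0.0180)/(1 + 0.1012) − 1 = -7.5554%
Egypt: (1 + 0.1714)/(1 + 0.1094) − 1 = 5.5886%
Differential = -7.5554% − 5.5886% = -13.1440% → -1314 basis points.

-1314 basis points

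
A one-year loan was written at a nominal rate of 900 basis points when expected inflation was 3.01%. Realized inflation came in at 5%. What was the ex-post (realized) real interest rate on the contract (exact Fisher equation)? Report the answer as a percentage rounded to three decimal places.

Ex-post: (1 + 0.0900)/(1 + 0.0500) − 1 = 3.80952%
So the realized real rate is 3.810%.

3.810%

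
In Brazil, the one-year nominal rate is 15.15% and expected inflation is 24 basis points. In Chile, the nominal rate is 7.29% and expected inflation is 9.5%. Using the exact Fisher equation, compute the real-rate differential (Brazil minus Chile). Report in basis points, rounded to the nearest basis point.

Brazil: (1 + 0.1515)/(1 + 0.0024) − 1 = 14.8743%
Chile: (1 + 0.0729)/(1 + 0.0950) − 1 = -2.0183%
Differential = 14.8743% − (-2.0183%) = 16.8926% → 1689 basis points.

1689 basis points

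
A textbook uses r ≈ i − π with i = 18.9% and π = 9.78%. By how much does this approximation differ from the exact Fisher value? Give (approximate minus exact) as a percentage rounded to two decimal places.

Approximate: r ≈ 18.900% − 9.780% = 9.1200%
Exact: (1 + 0.1890)/(1 + 0.0978) − 1 = 8.3075%
Error = 9.1200% − 8.3075% = 0.8125% → 0.81%.

0.81%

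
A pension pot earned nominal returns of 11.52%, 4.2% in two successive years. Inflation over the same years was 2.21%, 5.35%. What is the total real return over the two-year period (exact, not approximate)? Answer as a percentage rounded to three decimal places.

7.918%

Compound the nominal returns: 1.1152 × 1.0420 = 1.162038.
Compound inflation: 1.0221 × 1.0535 = 1.076782.
Deflate: 1.162038 / 1.076782 = 1.079177.
Total real return = 1.079177 − 1 → 7.918%.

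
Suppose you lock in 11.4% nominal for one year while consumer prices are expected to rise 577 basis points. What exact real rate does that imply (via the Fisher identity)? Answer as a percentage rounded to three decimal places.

5.323%

By the Fisher identity, 1 + r = (1 + i)/(1 + π).
1 + r = 1.11400 / 1.05770 = 1.053229
r = 1.053229 − 1 = 5.3229%, i.e. 5.323%.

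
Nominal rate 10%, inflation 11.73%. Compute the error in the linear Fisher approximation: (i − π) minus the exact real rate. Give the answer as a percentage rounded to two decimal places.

Approximate: r ≈ 10.000% − 11.730% = -1.7300%
Exact: (1 + 0.1000)/(1 + 0.1173) − 1 = -1.5484%
Error = -1.7300% − (-1.5484%) = -0.1816% → -0.18%.

-0.18%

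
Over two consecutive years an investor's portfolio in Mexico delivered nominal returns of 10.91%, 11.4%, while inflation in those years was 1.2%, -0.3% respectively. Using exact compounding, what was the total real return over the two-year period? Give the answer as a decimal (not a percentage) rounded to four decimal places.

Compound the nominal returns: 1.1091 × 1.1140 = 1.235537.
Compound inflation: 1.0120 × 0.9970 = 1.008964.
Deflate: 1.235537 / 1.008964 = 1.224560.
Total real return = 1.224560 − 1 → 0.2246.

0.2246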